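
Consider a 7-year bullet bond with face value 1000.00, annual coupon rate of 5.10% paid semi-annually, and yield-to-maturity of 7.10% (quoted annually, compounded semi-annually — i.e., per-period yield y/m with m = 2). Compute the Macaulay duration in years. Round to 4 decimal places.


Coupon per period c = face * coupon_rate / m = 25.500000
Periods per year m = 2; per-period yield y/m = 0.035500
Number of cashflows N = 14
Cashflows (t years, CF_t, discount factor 1/(1+y/m)^(m*t), PV):
  t = 0.5000: CF_t = 25.500000, DF = 0.965717, PV = 24.625785
  t = 1.0000: CF_t = 25.500000, DF = 0.932609, PV = 23.781540
  t = 1.5000: CF_t = 25.500000, DF = 0.900637, PV = 22.966239
  t = 2.0000: CF_t = 25.500000, DF = 0.869760, PV = 22.178888
  t = 2.5000: CF_t = 25.500000, DF = 0.839942, PV = 21.418530
  t = 3.0000: CF_t = 25.500000, DF = 0.811147, PV = 20.684240
  t = 3.5000: CF_t = 25.500000, DF = 0.783338, PV = 19.975123
  t = 4.0000: CF_t = 25.500000, DF = 0.756483, PV = 19.290317
  t = 4.5000: CF_t = 25.500000, DF = 0.730549, PV = 18.628988
  t = 5.0000: CF_t = 25.500000, DF = 0.705503, PV = 17.990331
  t = 5.5000: CF_t = 25.500000, DF = 0.681316, PV = 17.373569
  t = 6.0000: CF_t = 25.500000, DF = 0.657959, PV = 16.777952
  t = 6.5000: CF_t = 25.500000, DF = 0.635402, PV = 16.202754
  t = 7.0000: CF_t = 1025.500000, DF = 0.613619, PV = 629.265931
Price P = sum_t PV_t = 891.160185
Macaulay numerator sum_t t * PV_t:
  t * PV_t at t = 0.5000: 12.312892
  t * PV_t at t = 1.0000: 23.781540
  t * PV_t at t = 1.5000: 34.449358
  t * PV_t at t = 2.0000: 44.357776
  t * PV_t at t = 2.5000: 53.546325
  t * PV_t at t = 3.0000: 62.052719
  t * PV_t at t = 3.5000: 69.912930
  t * PV_t at t = 4.0000: 77.161266
  t * PV_t at t = 4.5000: 83.830444
  t * PV_t at t = 5.0000: 89.951654
  t * PV_t at t = 5.5000: 95.554630
  t * PV_t at t = 6.0000: 100.667711
  t * PV_t at t = 6.5000: 105.317901
  t * PV_t at t = 7.0000: 4404.861519
Macaulay duration D = (sum_t t * PV_t) / P = 5257.758664 / 891.160185 = 5.899903

Answer: Macaulay duration = 5.8999 years


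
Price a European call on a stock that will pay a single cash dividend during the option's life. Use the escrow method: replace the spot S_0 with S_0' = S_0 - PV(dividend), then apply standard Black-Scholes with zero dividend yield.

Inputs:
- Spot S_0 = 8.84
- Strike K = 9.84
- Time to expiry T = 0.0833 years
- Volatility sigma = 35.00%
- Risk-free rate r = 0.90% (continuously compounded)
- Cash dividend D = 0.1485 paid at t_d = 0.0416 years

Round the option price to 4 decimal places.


Answer: Price = 0.0501

Derivation:
PV(D) = D * exp(-r * t_d) = 0.1485 * 0.99962567 = 0.14844441
S_0' = S_0 - PV(D) = 8.8400 - 0.14844441 = 8.69155559
d1 = (ln(S_0'/K) + (r + sigma^2/2)*T) / (sigma*sqrt(T)) = -1.17062496
d2 = d1 - sigma*sqrt(T) = -1.27164105
exp(-rT) = 0.99925058
N(d1) = 0.12087478; N(d2) = 0.10175034
C = S_0' * N(d1) - K * exp(-rT) * N(d2) = 8.69155559 * 0.12087478 - 9.8400 * 0.99925058 * 0.10175034 = 0.0501


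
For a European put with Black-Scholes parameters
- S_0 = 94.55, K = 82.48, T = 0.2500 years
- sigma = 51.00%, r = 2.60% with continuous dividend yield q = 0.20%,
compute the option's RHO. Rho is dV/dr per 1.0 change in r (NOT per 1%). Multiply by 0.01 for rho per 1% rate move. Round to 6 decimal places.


Answer: Rho = -6.822230

Derivation:
d1 = 0.6866096290; d2 = 0.4316096290
phi(d1) = 0.3151662743; exp(-qT) = 0.9995001250; exp(-rT) = 0.9935210793
N(-d2) = 0.3330125794
Rho = -K*T*exp(-rT)*N(-d2) = -82.4800 * 0.2500 * 0.9935210793 * 0.3330125794 = -6.822230


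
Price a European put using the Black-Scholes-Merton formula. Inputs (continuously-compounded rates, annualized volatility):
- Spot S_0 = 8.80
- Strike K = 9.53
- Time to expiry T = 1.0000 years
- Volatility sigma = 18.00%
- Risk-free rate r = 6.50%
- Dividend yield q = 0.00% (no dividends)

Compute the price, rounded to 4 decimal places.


d1 = (ln(S/K) + (r - q + 0.5*sigma^2) * T) / (sigma * sqrt(T)) = 0.00837224
d2 = d1 - sigma * sqrt(T) = -0.17162776
exp(-rT) = 0.93706746; exp(-qT) = 1.00000000
P = K * exp(-rT) * N(-d2) - S_0 * exp(-qT) * N(-d1)
N(-d1) = 0.49666000; N(-d2) = 0.56813491
P = 9.5300 * 0.93706746 * 0.56813491 - 8.8000 * 1.00000000 * 0.49666000 = 0.7030

Answer: Price = 0.7030


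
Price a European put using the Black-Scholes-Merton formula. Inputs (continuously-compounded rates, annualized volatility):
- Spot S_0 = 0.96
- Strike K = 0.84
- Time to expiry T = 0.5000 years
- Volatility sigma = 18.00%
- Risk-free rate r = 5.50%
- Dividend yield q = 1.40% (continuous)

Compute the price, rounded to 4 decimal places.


Answer: Price = 0.0062

Derivation:
d1 = (ln(S/K) + (r - q + 0.5*sigma^2) * T) / (sigma * sqrt(T)) = 1.27382452
d2 = d1 - sigma * sqrt(T) = 1.14654530
exp(-rT) = 0.97287468; exp(-qT) = 0.99302444
P = K * exp(-rT) * N(-d2) - S_0 * exp(-qT) * N(-d1)
N(-d1) = 0.10136281; N(-d2) = 0.12578480
P = 0.8400 * 0.97287468 * 0.12578480 - 0.9600 * 0.99302444 * 0.10136281 = 0.0062


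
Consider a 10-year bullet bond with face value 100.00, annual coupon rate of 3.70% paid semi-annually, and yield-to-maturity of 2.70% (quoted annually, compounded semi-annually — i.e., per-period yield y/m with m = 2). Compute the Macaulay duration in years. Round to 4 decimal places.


Answer: Macaulay duration = 8.5255 years

Derivation:
Coupon per period c = face * coupon_rate / m = 1.850000
Periods per year m = 2; per-period yield y/m = 0.013500
Number of cashflows N = 20
Cashflows (t years, CF_t, discount factor 1/(1+y/m)^(m*t), PV):
  t = 0.5000: CF_t = 1.850000, DF = 0.986680, PV = 1.825358
  t = 1.0000: CF_t = 1.850000, DF = 0.973537, PV = 1.801044
  t = 1.5000: CF_t = 1.850000, DF = 0.960569, PV = 1.777053
  t = 2.0000: CF_t = 1.850000, DF = 0.947774, PV = 1.753383
  t = 2.5000: CF_t = 1.850000, DF = 0.935150, PV = 1.730027
  t = 3.0000: CF_t = 1.850000, DF = 0.922694, PV = 1.706983
  t = 3.5000: CF_t = 1.850000, DF = 0.910403, PV = 1.684246
  t = 4.0000: CF_t = 1.850000, DF = 0.898276, PV = 1.661811
  t = 4.5000: CF_t = 1.850000, DF = 0.886311, PV = 1.639676
  t = 5.0000: CF_t = 1.850000, DF = 0.874505, PV = 1.617835
  t = 5.5000: CF_t = 1.850000, DF = 0.862857, PV = 1.596285
  t = 6.0000: CF_t = 1.850000, DF = 0.851363, PV = 1.575022
  t = 6.5000: CF_t = 1.850000, DF = 0.840023, PV = 1.554043
  t = 7.0000: CF_t = 1.850000, DF = 0.828834, PV = 1.533343
  t = 7.5000: CF_t = 1.850000, DF = 0.817794, PV = 1.512918
  t = 8.0000: CF_t = 1.850000, DF = 0.806900, PV = 1.492766
  t = 8.5000: CF_t = 1.850000, DF = 0.796152, PV = 1.472882
  t = 9.0000: CF_t = 1.850000, DF = 0.785547, PV = 1.453263
  t = 9.5000: CF_t = 1.850000, DF = 0.775084, PV = 1.433905
  t = 10.0000: CF_t = 101.850000, DF = 0.764760, PV = 77.890766
Price P = sum_t PV_t = 108.712607
Macaulay numerator sum_t t * PV_t:
  t * PV_t at t = 0.5000: 0.912679
  t * PV_t at t = 1.0000: 1.801044
  t * PV_t at t = 1.5000: 2.665580
  t * PV_t at t = 2.0000: 3.506765
  t * PV_t at t = 2.5000: 4.325068
  t * PV_t at t = 3.0000: 5.120949
  t * PV_t at t = 3.5000: 5.894860
  t * PV_t at t = 4.0000: 6.647245
  t * PV_t at t = 4.5000: 7.378540
  t * PV_t at t = 5.0000: 8.089174
  t * PV_t at t = 5.5000: 8.779568
  t * PV_t at t = 6.0000: 9.450133
  t * PV_t at t = 6.5000: 10.101277
  t * PV_t at t = 7.0000: 10.733398
  t * PV_t at t = 7.5000: 11.346886
  t * PV_t at t = 8.0000: 11.942126
  t * PV_t at t = 8.5000: 12.519496
  t * PV_t at t = 9.0000: 13.079366
  t * PV_t at t = 9.5000: 13.622099
  t * PV_t at t = 10.0000: 778.907656
Macaulay duration D = (sum_t t * PV_t) / P = 926.823912 / 108.712607 = 8.525450


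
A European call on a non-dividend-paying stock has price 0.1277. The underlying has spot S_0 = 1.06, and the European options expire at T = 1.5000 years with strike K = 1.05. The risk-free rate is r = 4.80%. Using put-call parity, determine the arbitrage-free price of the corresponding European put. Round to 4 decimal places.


Answer: Put price = 0.0448

Derivation:
Put-call parity: C - P = S_0 * exp(-qT) - K * exp(-rT).
S_0 * exp(-qT) = 1.0600 * 1.00000000 = 1.06000000
K * exp(-rT) = 1.0500 * 0.93053090 = 0.97705744
P = C - S*exp(-qT) + K*exp(-rT)
P = 0.1277 - 1.06000000 + 0.97705744 = 0.0448


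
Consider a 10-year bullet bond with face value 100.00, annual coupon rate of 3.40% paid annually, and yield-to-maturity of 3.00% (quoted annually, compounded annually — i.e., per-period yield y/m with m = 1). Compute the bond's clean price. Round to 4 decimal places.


Answer: Price = 103.4121

Derivation:
Coupon per period c = face * coupon_rate / m = 3.400000
Periods per year m = 1; per-period yield y/m = 0.030000
Number of cashflows N = 10
Cashflows (t years, CF_t, discount factor 1/(1+y/m)^(m*t), PV):
  t = 1.0000: CF_t = 3.400000, DF = 0.970874, PV = 3.300971
  t = 2.0000: CF_t = 3.400000, DF = 0.942596, PV = 3.204826
  t = 3.0000: CF_t = 3.400000, DF = 0.915142, PV = 3.111482
  t = 4.0000: CF_t = 3.400000, DF = 0.888487, PV = 3.020856
  t = 5.0000: CF_t = 3.400000, DF = 0.862609, PV = 2.932870
  t = 6.0000: CF_t = 3.400000, DF = 0.837484, PV = 2.847446
  t = 7.0000: CF_t = 3.400000, DF = 0.813092, PV = 2.764511
  t = 8.0000: CF_t = 3.400000, DF = 0.789409, PV = 2.683991
  t = 9.0000: CF_t = 3.400000, DF = 0.766417, PV = 2.605817
  t = 10.0000: CF_t = 103.400000, DF = 0.744094, PV = 76.939311
Price P = sum_t PV_t = 103.412081


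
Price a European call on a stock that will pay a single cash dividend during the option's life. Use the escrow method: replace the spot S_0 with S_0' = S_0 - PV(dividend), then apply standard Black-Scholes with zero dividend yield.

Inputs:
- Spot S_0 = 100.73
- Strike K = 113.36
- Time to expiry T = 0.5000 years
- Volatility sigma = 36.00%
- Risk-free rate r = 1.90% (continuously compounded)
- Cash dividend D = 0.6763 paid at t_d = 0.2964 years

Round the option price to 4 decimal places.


PV(D) = D * exp(-r * t_d) = 0.6763 * 0.99438423 = 0.67250205
S_0' = S_0 - PV(D) = 100.7300 - 0.67250205 = 100.05749795
d1 = (ln(S_0'/K) + (r + sigma^2/2)*T) / (sigma*sqrt(T)) = -0.32575465
d2 = d1 - sigma*sqrt(T) = -0.58031309
exp(-rT) = 0.99054498
N(d1) = 0.37230500; N(d2) = 0.28085175
C = S_0' * N(d1) - K * exp(-rT) * N(d2) = 100.05749795 * 0.37230500 - 113.3600 * 0.99054498 * 0.28085175 = 5.7156

Answer: Price = 5.7156


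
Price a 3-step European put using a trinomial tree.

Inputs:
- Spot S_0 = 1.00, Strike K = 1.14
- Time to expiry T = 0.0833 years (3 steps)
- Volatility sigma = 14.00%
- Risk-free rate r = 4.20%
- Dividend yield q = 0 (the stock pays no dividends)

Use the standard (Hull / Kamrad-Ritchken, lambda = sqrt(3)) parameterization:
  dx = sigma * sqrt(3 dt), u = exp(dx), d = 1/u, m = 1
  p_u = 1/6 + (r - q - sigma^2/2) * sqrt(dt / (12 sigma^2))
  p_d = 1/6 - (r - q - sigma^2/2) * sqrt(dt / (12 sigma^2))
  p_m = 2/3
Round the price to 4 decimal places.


dt = T/N = 0.027767; dx = sigma*sqrt(3*dt) = 0.040406
u = exp(dx) = 1.041234; d = 1/u = 0.960399
p_u = 0.177730, p_m = 0.666667, p_d = 0.155603
Discount per step: exp(-r*dt) = 0.998834
Stock lattice S(k, j) with j the centered position index:
  k=0: S(0,+0) = 1.0000
  k=1: S(1,-1) = 0.9604; S(1,+0) = 1.0000; S(1,+1) = 1.0412
  k=2: S(2,-2) = 0.9224; S(2,-1) = 0.9604; S(2,+0) = 1.0000; S(2,+1) = 1.0412; S(2,+2) = 1.0842
  k=3: S(3,-3) = 0.8858; S(3,-2) = 0.9224; S(3,-1) = 0.9604; S(3,+0) = 1.0000; S(3,+1) = 1.0412; S(3,+2) = 1.0842; S(3,+3) = 1.1289
Terminal payoffs V(N, j) = max(K - S_T, 0):
  V(3,-3) = 0.254160; V(3,-2) = 0.217634; V(3,-1) = 0.179601; V(3,+0) = 0.140000; V(3,+1) = 0.098766; V(3,+2) = 0.055832; V(3,+3) = 0.011128
Backward induction: V(k, j) = exp(-r*dt) * [p_u * V(k+1, j+1) + p_m * V(k+1, j) + p_d * V(k+1, j-1)]
  V(2,-2) = exp(-r*dt) * [p_u*0.179601 + p_m*0.217634 + p_d*0.254160] = 0.216305
  V(2,-1) = exp(-r*dt) * [p_u*0.140000 + p_m*0.179601 + p_d*0.217634] = 0.178273
  V(2,+0) = exp(-r*dt) * [p_u*0.098766 + p_m*0.140000 + p_d*0.179601] = 0.138672
  V(2,+1) = exp(-r*dt) * [p_u*0.055832 + p_m*0.098766 + p_d*0.140000] = 0.097438
  V(2,+2) = exp(-r*dt) * [p_u*0.011128 + p_m*0.055832 + p_d*0.098766] = 0.054504
  V(1,-1) = exp(-r*dt) * [p_u*0.138672 + p_m*0.178273 + p_d*0.216305] = 0.176946
  V(1,+0) = exp(-r*dt) * [p_u*0.097438 + p_m*0.138672 + p_d*0.178273] = 0.137345
  V(1,+1) = exp(-r*dt) * [p_u*0.054504 + p_m*0.097438 + p_d*0.138672] = 0.096111
  V(0,+0) = exp(-r*dt) * [p_u*0.096111 + p_m*0.137345 + p_d*0.176946] = 0.136020

Answer: Price = V(0,0) = 0.1360


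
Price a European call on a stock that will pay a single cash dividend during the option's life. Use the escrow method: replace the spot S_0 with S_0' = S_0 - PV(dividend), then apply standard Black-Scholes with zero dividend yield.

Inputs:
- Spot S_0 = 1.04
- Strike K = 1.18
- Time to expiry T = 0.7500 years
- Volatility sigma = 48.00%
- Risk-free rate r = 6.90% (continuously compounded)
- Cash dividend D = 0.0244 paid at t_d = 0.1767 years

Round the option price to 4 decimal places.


Answer: Price = 0.1284

Derivation:
PV(D) = D * exp(-r * t_d) = 0.0244 * 0.98788172 = 0.02410431
S_0' = S_0 - PV(D) = 1.0400 - 0.02410431 = 1.01589569
d1 = (ln(S_0'/K) + (r + sigma^2/2)*T) / (sigma*sqrt(T)) = -0.02789027
d2 = d1 - sigma*sqrt(T) = -0.44358246
exp(-rT) = 0.94956623
N(d1) = 0.48887484; N(d2) = 0.32867224
C = S_0' * N(d1) - K * exp(-rT) * N(d2) = 1.01589569 * 0.48887484 - 1.1800 * 0.94956623 * 0.32867224 = 0.1284


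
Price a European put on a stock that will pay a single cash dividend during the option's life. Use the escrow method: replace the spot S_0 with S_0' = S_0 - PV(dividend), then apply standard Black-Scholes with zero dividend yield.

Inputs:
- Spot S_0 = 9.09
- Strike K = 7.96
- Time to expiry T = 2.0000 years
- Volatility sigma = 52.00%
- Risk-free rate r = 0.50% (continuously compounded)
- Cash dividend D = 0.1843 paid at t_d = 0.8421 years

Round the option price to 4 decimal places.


PV(D) = D * exp(-r * t_d) = 0.1843 * 0.99579835 = 0.18352564
S_0' = S_0 - PV(D) = 9.0900 - 0.18352564 = 8.90647436
d1 = (ln(S_0'/K) + (r + sigma^2/2)*T) / (sigma*sqrt(T)) = 0.53406887
d2 = d1 - sigma*sqrt(T) = -0.20132218
exp(-rT) = 0.99004983
N(-d1) = 0.29664694; N(-d2) = 0.57977667
P = K * exp(-rT) * N(-d2) - S_0' * N(-d1) = 7.9600 * 0.99004983 * 0.57977667 - 8.90647436 * 0.29664694 = 1.9270

Answer: Price = 1.9270


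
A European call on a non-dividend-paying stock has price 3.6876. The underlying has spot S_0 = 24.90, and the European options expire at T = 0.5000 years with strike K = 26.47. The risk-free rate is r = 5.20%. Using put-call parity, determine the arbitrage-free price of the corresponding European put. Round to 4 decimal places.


Put-call parity: C - P = S_0 * exp(-qT) - K * exp(-rT).
S_0 * exp(-qT) = 24.9000 * 1.00000000 = 24.90000000
K * exp(-rT) = 26.4700 * 0.97433509 = 25.79064982
P = C - S*exp(-qT) + K*exp(-rT)
P = 3.6876 - 24.90000000 + 25.79064982 = 4.5782

Answer: Put price = 4.5782


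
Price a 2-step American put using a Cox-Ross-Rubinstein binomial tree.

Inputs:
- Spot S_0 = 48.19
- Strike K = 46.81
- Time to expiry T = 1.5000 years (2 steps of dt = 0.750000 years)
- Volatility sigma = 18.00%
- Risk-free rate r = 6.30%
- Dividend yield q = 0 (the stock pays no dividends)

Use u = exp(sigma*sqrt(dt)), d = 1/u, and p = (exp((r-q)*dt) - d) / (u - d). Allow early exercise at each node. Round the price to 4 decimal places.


dt = T/N = 0.750000
u = exp(sigma*sqrt(dt)) = 1.168691; d = 1/u = 0.855658
p = (exp((r-q)*dt) - d) / (u - d) = 0.615673
Discount per step: exp(-r*dt) = 0.953849
Stock lattice S(k, i) with i counting down-moves:
  k=0: S(0,0) = 48.1900
  k=1: S(1,0) = 56.3192; S(1,1) = 41.2342
  k=2: S(2,0) = 65.8198; S(2,1) = 48.1900; S(2,2) = 35.2823
Terminal payoffs V(N, i) = max(K - S_T, 0):
  V(2,0) = 0.000000; V(2,1) = 0.000000; V(2,2) = 11.527666
Backward induction: V(k, i) = exp(-r*dt) * [p * V(k+1, i) + (1-p) * V(k+1, i+1)]; then take max(V_cont, immediate exercise) for American.
  V(1,0) = exp(-r*dt) * [p*0.000000 + (1-p)*0.000000] = 0.000000; exercise = 0.000000; V(1,0) = max -> 0.000000
  V(1,1) = exp(-r*dt) * [p*0.000000 + (1-p)*11.527666] = 4.225928; exercise = 5.575843; V(1,1) = max -> 5.575843
  V(0,0) = exp(-r*dt) * [p*0.000000 + (1-p)*5.575843] = 2.044049; exercise = 0.000000; V(0,0) = max -> 2.044049

Answer: Price = V(0,0) = 2.0440


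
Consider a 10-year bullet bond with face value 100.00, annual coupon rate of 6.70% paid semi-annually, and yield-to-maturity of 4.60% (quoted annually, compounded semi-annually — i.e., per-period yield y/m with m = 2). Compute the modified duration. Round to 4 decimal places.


Coupon per period c = face * coupon_rate / m = 3.350000
Periods per year m = 2; per-period yield y/m = 0.023000
Number of cashflows N = 20
Cashflows (t years, CF_t, discount factor 1/(1+y/m)^(m*t), PV):
  t = 0.5000: CF_t = 3.350000, DF = 0.977517, PV = 3.274682
  t = 1.0000: CF_t = 3.350000, DF = 0.955540, PV = 3.201058
  t = 1.5000: CF_t = 3.350000, DF = 0.934056, PV = 3.129089
  t = 2.0000: CF_t = 3.350000, DF = 0.913056, PV = 3.058738
  t = 2.5000: CF_t = 3.350000, DF = 0.892528, PV = 2.989969
  t = 3.0000: CF_t = 3.350000, DF = 0.872461, PV = 2.922746
  t = 3.5000: CF_t = 3.350000, DF = 0.852846, PV = 2.857034
  t = 4.0000: CF_t = 3.350000, DF = 0.833671, PV = 2.792799
  t = 4.5000: CF_t = 3.350000, DF = 0.814928, PV = 2.730009
  t = 5.0000: CF_t = 3.350000, DF = 0.796606, PV = 2.668631
  t = 5.5000: CF_t = 3.350000, DF = 0.778696, PV = 2.608632
  t = 6.0000: CF_t = 3.350000, DF = 0.761189, PV = 2.549983
  t = 6.5000: CF_t = 3.350000, DF = 0.744075, PV = 2.492652
  t = 7.0000: CF_t = 3.350000, DF = 0.727346, PV = 2.436610
  t = 7.5000: CF_t = 3.350000, DF = 0.710993, PV = 2.381827
  t = 8.0000: CF_t = 3.350000, DF = 0.695008, PV = 2.328277
  t = 8.5000: CF_t = 3.350000, DF = 0.679382, PV = 2.275931
  t = 9.0000: CF_t = 3.350000, DF = 0.664108, PV = 2.224761
  t = 9.5000: CF_t = 3.350000, DF = 0.649177, PV = 2.174742
  t = 10.0000: CF_t = 103.350000, DF = 0.634581, PV = 65.583986
Price P = sum_t PV_t = 116.682154
First compute Macaulay numerator sum_t t * PV_t:
  t * PV_t at t = 0.5000: 1.637341
  t * PV_t at t = 1.0000: 3.201058
  t * PV_t at t = 1.5000: 4.693633
  t * PV_t at t = 2.0000: 6.117476
  t * PV_t at t = 2.5000: 7.474922
  t * PV_t at t = 3.0000: 8.768237
  t * PV_t at t = 3.5000: 9.999618
  t * PV_t at t = 4.0000: 11.171197
  t * PV_t at t = 4.5000: 12.285041
  t * PV_t at t = 5.0000: 13.343153
  t * PV_t at t = 5.5000: 14.347477
  t * PV_t at t = 6.0000: 15.299895
  t * PV_t at t = 6.5000: 16.202235
  t * PV_t at t = 7.0000: 17.056267
  t * PV_t at t = 7.5000: 17.863706
  t * PV_t at t = 8.0000: 18.626217
  t * PV_t at t = 8.5000: 19.345411
  t * PV_t at t = 9.0000: 20.022851
  t * PV_t at t = 9.5000: 20.660050
  t * PV_t at t = 10.0000: 655.839858
Macaulay duration D = 893.955642 / 116.682154 = 7.661460
Modified duration = D / (1 + y/m) = 7.661460 / (1 + 0.023000) = 7.489208

Answer: Modified duration = 7.4892


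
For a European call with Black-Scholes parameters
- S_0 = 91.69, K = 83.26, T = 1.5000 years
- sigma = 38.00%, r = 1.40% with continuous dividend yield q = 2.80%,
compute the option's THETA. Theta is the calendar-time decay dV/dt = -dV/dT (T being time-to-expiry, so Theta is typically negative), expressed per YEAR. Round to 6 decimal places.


Answer: Theta = -3.963124

Derivation:
d1 = 0.3948084995; d2 = -0.0705945516
phi(d1) = 0.3690307117; exp(-qT) = 0.9588697806; exp(-rT) = 0.9792189646
Theta = -S*exp(-qT)*phi(d1)*sigma/(2*sqrt(T)) - r*K*exp(-rT)*N(d2) + q*S*exp(-qT)*N(d1)
N(d1) = 0.6535078891; N(d2) = 0.4718602234; sqrt(T) = 1.2247448714
Term 1 = -91.6900 * 0.9588697806 * 0.3690307117 * 0.3800 / (2 * 1.2247448714) = -5.0332915427
Term 2 = -0.0140 * 83.2600 * 0.9792189646 * 0.4718602234 = -0.5385891834
Term 3 = 0.0280 * 91.6900 * 0.9588697806 * 0.6535078891 = 1.6087570776
Theta = -5.0332915427 + (-0.5385891834) + (1.6087570776) = -3.963124


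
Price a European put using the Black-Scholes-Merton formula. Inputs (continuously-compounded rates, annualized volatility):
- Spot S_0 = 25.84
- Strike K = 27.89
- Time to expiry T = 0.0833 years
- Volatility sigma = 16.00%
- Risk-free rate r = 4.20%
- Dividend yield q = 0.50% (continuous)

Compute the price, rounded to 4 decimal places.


d1 = (ln(S/K) + (r - q + 0.5*sigma^2) * T) / (sigma * sqrt(T)) = -1.56340592
d2 = d1 - sigma * sqrt(T) = -1.60958470
exp(-rT) = 0.99650751; exp(-qT) = 0.99958359
P = K * exp(-rT) * N(-d2) - S_0 * exp(-qT) * N(-d1)
N(-d1) = 0.94102143; N(-d2) = 0.94625573
P = 27.8900 * 0.99650751 * 0.94625573 - 25.8400 * 0.99958359 * 0.94102143 = 1.9930

Answer: Price = 1.9930


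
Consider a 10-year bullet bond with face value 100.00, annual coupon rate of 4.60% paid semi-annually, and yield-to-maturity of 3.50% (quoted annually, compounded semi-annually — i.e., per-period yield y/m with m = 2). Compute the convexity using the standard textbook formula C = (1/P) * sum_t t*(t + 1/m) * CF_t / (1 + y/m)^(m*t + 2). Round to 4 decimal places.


Answer: Convexity = 77.6898

Derivation:
Coupon per period c = face * coupon_rate / m = 2.300000
Periods per year m = 2; per-period yield y/m = 0.017500
Number of cashflows N = 20
Cashflows (t years, CF_t, discount factor 1/(1+y/m)^(m*t), PV):
  t = 0.5000: CF_t = 2.300000, DF = 0.982801, PV = 2.260442
  t = 1.0000: CF_t = 2.300000, DF = 0.965898, PV = 2.221565
  t = 1.5000: CF_t = 2.300000, DF = 0.949285, PV = 2.183356
  t = 2.0000: CF_t = 2.300000, DF = 0.932959, PV = 2.145805
  t = 2.5000: CF_t = 2.300000, DF = 0.916913, PV = 2.108899
  t = 3.0000: CF_t = 2.300000, DF = 0.901143, PV = 2.072628
  t = 3.5000: CF_t = 2.300000, DF = 0.885644, PV = 2.036981
  t = 4.0000: CF_t = 2.300000, DF = 0.870412, PV = 2.001947
  t = 4.5000: CF_t = 2.300000, DF = 0.855441, PV = 1.967515
  t = 5.0000: CF_t = 2.300000, DF = 0.840729, PV = 1.933676
  t = 5.5000: CF_t = 2.300000, DF = 0.826269, PV = 1.900418
  t = 6.0000: CF_t = 2.300000, DF = 0.812058, PV = 1.867733
  t = 6.5000: CF_t = 2.300000, DF = 0.798091, PV = 1.835610
  t = 7.0000: CF_t = 2.300000, DF = 0.784365, PV = 1.804039
  t = 7.5000: CF_t = 2.300000, DF = 0.770875, PV = 1.773012
  t = 8.0000: CF_t = 2.300000, DF = 0.757616, PV = 1.742518
  t = 8.5000: CF_t = 2.300000, DF = 0.744586, PV = 1.712548
  t = 9.0000: CF_t = 2.300000, DF = 0.731780, PV = 1.683094
  t = 9.5000: CF_t = 2.300000, DF = 0.719194, PV = 1.654146
  t = 10.0000: CF_t = 102.300000, DF = 0.706825, PV = 72.308154
Price P = sum_t PV_t = 109.214085
Convexity numerator sum_t t*(t + 1/m) * CF_t / (1+y/m)^(m*t + 2):
  t = 0.5000: term = 1.091678
  t = 1.0000: term = 3.218707
  t = 1.5000: term = 6.326696
  t = 2.0000: term = 10.363139
  t = 2.5000: term = 15.277355
  t = 3.0000: term = 21.020439
  t = 3.5000: term = 27.545211
  t = 4.0000: term = 34.806164
  t = 4.5000: term = 42.759415
  t = 5.0000: term = 51.362661
  t = 5.5000: term = 60.575128
  t = 6.0000: term = 70.357531
  t = 6.5000: term = 80.672026
  t = 7.0000: term = 91.482169
  t = 7.5000: term = 102.752875
  t = 8.0000: term = 114.450377
  t = 8.5000: term = 126.542186
  t = 9.0000: term = 138.997053
  t = 9.5000: term = 151.784934
  t = 10.0000: term = 7333.439932
Convexity = (1/P) * sum = 8484.825678 / 109.214085 = 77.689848


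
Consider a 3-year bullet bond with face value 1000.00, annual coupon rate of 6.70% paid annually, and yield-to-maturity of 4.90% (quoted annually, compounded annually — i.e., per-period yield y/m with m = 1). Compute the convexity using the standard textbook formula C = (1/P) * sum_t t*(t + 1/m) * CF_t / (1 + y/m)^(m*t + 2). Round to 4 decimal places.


Coupon per period c = face * coupon_rate / m = 67.000000
Periods per year m = 1; per-period yield y/m = 0.049000
Number of cashflows N = 3
Cashflows (t years, CF_t, discount factor 1/(1+y/m)^(m*t), PV):
  t = 1.0000: CF_t = 67.000000, DF = 0.953289, PV = 63.870353
  t = 2.0000: CF_t = 67.000000, DF = 0.908760, PV = 60.886895
  t = 3.0000: CF_t = 1067.000000, DF = 0.866310, PV = 924.353212
Price P = sum_t PV_t = 1049.110460
Convexity numerator sum_t t*(t + 1/m) * CF_t / (1+y/m)^(m*t + 2):
  t = 1.0000: term = 116.085596
  t = 2.0000: term = 331.989310
  t = 3.0000: term = 10080.178543
Convexity = (1/P) * sum = 10528.253449 / 1049.110460 = 10.035410

Answer: Convexity = 10.0354


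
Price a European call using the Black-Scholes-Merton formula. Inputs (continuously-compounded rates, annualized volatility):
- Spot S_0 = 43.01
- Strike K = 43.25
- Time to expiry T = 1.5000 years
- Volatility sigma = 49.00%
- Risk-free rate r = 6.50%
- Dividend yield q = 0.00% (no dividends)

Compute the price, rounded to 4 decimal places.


d1 = (ln(S/K) + (r - q + 0.5*sigma^2) * T) / (sigma * sqrt(T)) = 0.45325627
d2 = d1 - sigma * sqrt(T) = -0.14686872
exp(-rT) = 0.90710234; exp(-qT) = 1.00000000
C = S_0 * exp(-qT) * N(d1) - K * exp(-rT) * N(d2)
N(d1) = 0.67481789; N(d2) = 0.44161782
C = 43.0100 * 1.00000000 * 0.67481789 - 43.2500 * 0.90710234 * 0.44161782 = 11.6983

Answer: Price = 11.6983


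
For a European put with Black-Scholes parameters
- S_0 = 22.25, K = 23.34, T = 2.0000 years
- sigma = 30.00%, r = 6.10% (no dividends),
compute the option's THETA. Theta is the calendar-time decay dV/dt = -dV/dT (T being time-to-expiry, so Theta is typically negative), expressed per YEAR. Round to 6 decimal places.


d1 = 0.3869603718; d2 = -0.0373036970
phi(d1) = 0.3701645295; exp(-qT) = 1.0000000000; exp(-rT) = 0.8851483685
Theta = -S*exp(-qT)*phi(d1)*sigma/(2*sqrt(T)) + r*K*exp(-rT)*N(-d2) - q*S*exp(-qT)*N(-d1)
N(-d1) = 0.3493927728; N(-d2) = 0.5148785711; sqrt(T) = 1.4142135624
Term 1 = -22.2500 * 1.0000000000 * 0.3701645295 * 0.3000 / (2 * 1.4142135624) = -0.8735767709
Term 2 = 0.0610 * 23.3400 * 0.8851483685 * 0.5148785711 = 0.6488608589
Term 3 = 0 (no dividend yield, q = 0)
Theta = -0.8735767709 + (0.6488608589) + (0.0000000000) = -0.224716

Answer: Theta = -0.224716


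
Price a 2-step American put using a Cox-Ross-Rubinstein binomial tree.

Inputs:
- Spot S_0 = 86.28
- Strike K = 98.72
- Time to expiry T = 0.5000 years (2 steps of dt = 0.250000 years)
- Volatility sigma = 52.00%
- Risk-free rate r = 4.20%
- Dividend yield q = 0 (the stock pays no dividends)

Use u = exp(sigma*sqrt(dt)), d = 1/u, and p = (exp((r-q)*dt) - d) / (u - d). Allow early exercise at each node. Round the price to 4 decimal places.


dt = T/N = 0.250000
u = exp(sigma*sqrt(dt)) = 1.296930; d = 1/u = 0.771052
p = (exp((r-q)*dt) - d) / (u - d) = 0.455435
Discount per step: exp(-r*dt) = 0.989555
Stock lattice S(k, i) with i counting down-moves:
  k=0: S(0,0) = 86.2800
  k=1: S(1,0) = 111.8991; S(1,1) = 66.5263
  k=2: S(2,0) = 145.1253; S(2,1) = 86.2800; S(2,2) = 51.2952
Terminal payoffs V(N, i) = max(K - S_T, 0):
  V(2,0) = 0.000000; V(2,1) = 12.440000; V(2,2) = 47.424767
Backward induction: V(k, i) = exp(-r*dt) * [p * V(k+1, i) + (1-p) * V(k+1, i+1)]; then take max(V_cont, immediate exercise) for American.
  V(1,0) = exp(-r*dt) * [p*0.000000 + (1-p)*12.440000] = 6.703624; exercise = 0.000000; V(1,0) = max -> 6.703624
  V(1,1) = exp(-r*dt) * [p*12.440000 + (1-p)*47.424767] = 31.162532; exercise = 32.193669; V(1,1) = max -> 32.193669
  V(0,0) = exp(-r*dt) * [p*6.703624 + (1-p)*32.193669] = 20.369590; exercise = 12.440000; V(0,0) = max -> 20.369590

Answer: Price = V(0,0) = 20.3696


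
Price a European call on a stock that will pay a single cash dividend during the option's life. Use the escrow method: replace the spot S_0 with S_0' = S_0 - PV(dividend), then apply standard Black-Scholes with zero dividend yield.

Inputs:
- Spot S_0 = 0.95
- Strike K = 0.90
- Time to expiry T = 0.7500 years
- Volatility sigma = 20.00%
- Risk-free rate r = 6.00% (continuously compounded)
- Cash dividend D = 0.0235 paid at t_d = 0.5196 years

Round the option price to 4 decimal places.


Answer: Price = 0.1007

Derivation:
PV(D) = D * exp(-r * t_d) = 0.0235 * 0.96930496 = 0.02277867
S_0' = S_0 - PV(D) = 0.9500 - 0.02277867 = 0.92722133
d1 = (ln(S_0'/K) + (r + sigma^2/2)*T) / (sigma*sqrt(T)) = 0.51844632
d2 = d1 - sigma*sqrt(T) = 0.34524124
exp(-rT) = 0.95599748
N(d1) = 0.69792655; N(d2) = 0.63504349
C = S_0' * N(d1) - K * exp(-rT) * N(d2) = 0.92722133 * 0.69792655 - 0.9000 * 0.95599748 * 0.63504349 = 0.1007


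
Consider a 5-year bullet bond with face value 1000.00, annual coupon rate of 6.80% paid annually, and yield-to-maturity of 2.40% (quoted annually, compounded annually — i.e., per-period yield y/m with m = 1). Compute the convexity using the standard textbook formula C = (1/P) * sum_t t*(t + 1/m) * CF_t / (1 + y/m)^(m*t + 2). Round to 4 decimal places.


Answer: Convexity = 24.5153

Derivation:
Coupon per period c = face * coupon_rate / m = 68.000000
Periods per year m = 1; per-period yield y/m = 0.024000
Number of cashflows N = 5
Cashflows (t years, CF_t, discount factor 1/(1+y/m)^(m*t), PV):
  t = 1.0000: CF_t = 68.000000, DF = 0.976562, PV = 66.406250
  t = 2.0000: CF_t = 68.000000, DF = 0.953674, PV = 64.849854
  t = 3.0000: CF_t = 68.000000, DF = 0.931323, PV = 63.329935
  t = 4.0000: CF_t = 68.000000, DF = 0.909495, PV = 61.845640
  t = 5.0000: CF_t = 1068.000000, DF = 0.888178, PV = 948.574552
Price P = sum_t PV_t = 1205.006231
Convexity numerator sum_t t*(t + 1/m) * CF_t / (1+y/m)^(m*t + 2):
  t = 1.0000: term = 126.659870
  t = 2.0000: term = 371.073838
  t = 3.0000: term = 724.753590
  t = 4.0000: term = 1179.611964
  t = 5.0000: term = 27138.935630
Convexity = (1/P) * sum = 29541.034893 / 1205.006231 = 24.515255


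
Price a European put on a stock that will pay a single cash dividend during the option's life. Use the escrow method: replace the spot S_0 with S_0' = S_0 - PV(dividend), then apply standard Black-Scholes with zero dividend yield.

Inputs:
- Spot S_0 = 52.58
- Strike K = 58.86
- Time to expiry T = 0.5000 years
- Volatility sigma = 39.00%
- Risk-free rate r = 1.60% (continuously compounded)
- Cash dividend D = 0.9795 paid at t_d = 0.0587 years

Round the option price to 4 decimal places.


Answer: Price = 10.0175

Derivation:
PV(D) = D * exp(-r * t_d) = 0.9795 * 0.99906124 = 0.97858049
S_0' = S_0 - PV(D) = 52.5800 - 0.97858049 = 51.60141951
d1 = (ln(S_0'/K) + (r + sigma^2/2)*T) / (sigma*sqrt(T)) = -0.31035664
d2 = d1 - sigma*sqrt(T) = -0.58612828
exp(-rT) = 0.99203191
N(-d1) = 0.62185512; N(-d2) = 0.72110534
P = K * exp(-rT) * N(-d2) - S_0' * N(-d1) = 58.8600 * 0.99203191 * 0.72110534 - 51.60141951 * 0.62185512 = 10.0175


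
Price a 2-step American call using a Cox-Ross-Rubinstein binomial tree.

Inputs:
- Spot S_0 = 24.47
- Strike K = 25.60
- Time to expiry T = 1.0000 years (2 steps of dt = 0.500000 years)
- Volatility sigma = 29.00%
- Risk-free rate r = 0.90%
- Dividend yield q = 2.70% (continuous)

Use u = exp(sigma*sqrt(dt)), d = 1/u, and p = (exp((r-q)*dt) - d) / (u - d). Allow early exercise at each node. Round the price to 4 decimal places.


Answer: Price = V(0,0) = 2.0397

Derivation:
dt = T/N = 0.500000
u = exp(sigma*sqrt(dt)) = 1.227600; d = 1/u = 0.814598
p = (exp((r-q)*dt) - d) / (u - d) = 0.427220
Discount per step: exp(-r*dt) = 0.995510
Stock lattice S(k, i) with i counting down-moves:
  k=0: S(0,0) = 24.4700
  k=1: S(1,0) = 30.0394; S(1,1) = 19.9332
  k=2: S(2,0) = 36.8763; S(2,1) = 24.4700; S(2,2) = 16.2375
Terminal payoffs V(N, i) = max(S_T - K, 0):
  V(2,0) = 11.276327; V(2,1) = 0.000000; V(2,2) = 0.000000
Backward induction: V(k, i) = exp(-r*dt) * [p * V(k+1, i) + (1-p) * V(k+1, i+1)]; then take max(V_cont, immediate exercise) for American.
  V(1,0) = exp(-r*dt) * [p*11.276327 + (1-p)*0.000000] = 4.795840; exercise = 4.439370; V(1,0) = max -> 4.795840
  V(1,1) = exp(-r*dt) * [p*0.000000 + (1-p)*0.000000] = 0.000000; exercise = 0.000000; V(1,1) = max -> 0.000000
  V(0,0) = exp(-r*dt) * [p*4.795840 + (1-p)*0.000000] = 2.039678; exercise = 0.000000; V(0,0) = max -> 2.039678


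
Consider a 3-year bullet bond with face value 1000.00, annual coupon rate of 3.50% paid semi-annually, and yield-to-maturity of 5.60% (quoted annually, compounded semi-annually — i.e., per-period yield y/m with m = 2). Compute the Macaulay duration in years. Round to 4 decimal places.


Coupon per period c = face * coupon_rate / m = 17.500000
Periods per year m = 2; per-period yield y/m = 0.028000
Number of cashflows N = 6
Cashflows (t years, CF_t, discount factor 1/(1+y/m)^(m*t), PV):
  t = 0.5000: CF_t = 17.500000, DF = 0.972763, PV = 17.023346
  t = 1.0000: CF_t = 17.500000, DF = 0.946267, PV = 16.559675
  t = 1.5000: CF_t = 17.500000, DF = 0.920493, PV = 16.108634
  t = 2.0000: CF_t = 17.500000, DF = 0.895422, PV = 15.669877
  t = 2.5000: CF_t = 17.500000, DF = 0.871033, PV = 15.243071
  t = 3.0000: CF_t = 1017.500000, DF = 0.847308, PV = 862.135900
Price P = sum_t PV_t = 942.740504
Macaulay numerator sum_t t * PV_t:
  t * PV_t at t = 0.5000: 8.511673
  t * PV_t at t = 1.0000: 16.559675
  t * PV_t at t = 1.5000: 24.162950
  t * PV_t at t = 2.0000: 31.339754
  t * PV_t at t = 2.5000: 38.107678
  t * PV_t at t = 3.0000: 2586.407701
Macaulay duration D = (sum_t t * PV_t) / P = 2705.089432 / 942.740504 = 2.869389

Answer: Macaulay duration = 2.8694 years


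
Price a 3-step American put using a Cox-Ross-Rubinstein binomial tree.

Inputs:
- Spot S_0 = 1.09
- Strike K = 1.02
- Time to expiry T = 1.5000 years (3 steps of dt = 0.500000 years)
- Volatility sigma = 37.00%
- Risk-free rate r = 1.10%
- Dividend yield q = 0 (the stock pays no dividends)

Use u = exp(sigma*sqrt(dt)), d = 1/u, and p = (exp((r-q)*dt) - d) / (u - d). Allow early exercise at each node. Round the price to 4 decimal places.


Answer: Price = V(0,0) = 0.1626

Derivation:
dt = T/N = 0.500000
u = exp(sigma*sqrt(dt)) = 1.299045; d = 1/u = 0.769796
p = (exp((r-q)*dt) - d) / (u - d) = 0.445384
Discount per step: exp(-r*dt) = 0.994515
Stock lattice S(k, i) with i counting down-moves:
  k=0: S(0,0) = 1.0900
  k=1: S(1,0) = 1.4160; S(1,1) = 0.8391
  k=2: S(2,0) = 1.8394; S(2,1) = 1.0900; S(2,2) = 0.6459
  k=3: S(3,0) = 2.3895; S(3,1) = 1.4160; S(3,2) = 0.8391; S(3,3) = 0.4972
Terminal payoffs V(N, i) = max(K - S_T, 0):
  V(3,0) = 0.000000; V(3,1) = 0.000000; V(3,2) = 0.180922; V(3,3) = 0.522774
Backward induction: V(k, i) = exp(-r*dt) * [p * V(k+1, i) + (1-p) * V(k+1, i+1)]; then take max(V_cont, immediate exercise) for American.
  V(2,0) = exp(-r*dt) * [p*0.000000 + (1-p)*0.000000] = 0.000000; exercise = 0.000000; V(2,0) = max -> 0.000000
  V(2,1) = exp(-r*dt) * [p*0.000000 + (1-p)*0.180922] = 0.099792; exercise = 0.000000; V(2,1) = max -> 0.099792
  V(2,2) = exp(-r*dt) * [p*0.180922 + (1-p)*0.522774] = 0.368486; exercise = 0.374081; V(2,2) = max -> 0.374081
  V(1,0) = exp(-r*dt) * [p*0.000000 + (1-p)*0.099792] = 0.055043; exercise = 0.000000; V(1,0) = max -> 0.055043
  V(1,1) = exp(-r*dt) * [p*0.099792 + (1-p)*0.374081] = 0.250535; exercise = 0.180922; V(1,1) = max -> 0.250535
  V(0,0) = exp(-r*dt) * [p*0.055043 + (1-p)*0.250535] = 0.162569; exercise = 0.000000; V(0,0) = max -> 0.162569


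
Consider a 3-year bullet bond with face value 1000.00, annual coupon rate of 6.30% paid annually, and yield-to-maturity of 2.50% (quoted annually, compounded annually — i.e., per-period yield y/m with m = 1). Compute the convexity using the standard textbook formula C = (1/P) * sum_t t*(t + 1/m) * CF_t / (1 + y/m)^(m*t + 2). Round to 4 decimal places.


Coupon per period c = face * coupon_rate / m = 63.000000
Periods per year m = 1; per-period yield y/m = 0.025000
Number of cashflows N = 3
Cashflows (t years, CF_t, discount factor 1/(1+y/m)^(m*t), PV):
  t = 1.0000: CF_t = 63.000000, DF = 0.975610, PV = 61.463415
  t = 2.0000: CF_t = 63.000000, DF = 0.951814, PV = 59.964307
  t = 3.0000: CF_t = 1063.000000, DF = 0.928599, PV = 987.101174
Price P = sum_t PV_t = 1108.528895
Convexity numerator sum_t t*(t + 1/m) * CF_t / (1+y/m)^(m*t + 2):
  t = 1.0000: term = 117.003526
  t = 2.0000: term = 342.449344
  t = 3.0000: term = 11274.445293
Convexity = (1/P) * sum = 11733.898162 / 1108.528895 = 10.585108

Answer: Convexity = 10.5851


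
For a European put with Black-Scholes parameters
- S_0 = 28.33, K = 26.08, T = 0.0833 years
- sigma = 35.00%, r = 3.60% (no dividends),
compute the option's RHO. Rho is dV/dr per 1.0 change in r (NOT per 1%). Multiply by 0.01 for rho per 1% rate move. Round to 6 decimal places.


Answer: Rho = -0.459887

Derivation:
d1 = 0.8993963609; d2 = 0.7983802731
phi(d1) = 0.2662297982; exp(-qT) = 1.0000000000; exp(-rT) = 0.9970056919
N(-d2) = 0.2123249237
Rho = -K*T*exp(-rT)*N(-d2) = -26.0800 * 0.0833 * 0.9970056919 * 0.2123249237 = -0.459887


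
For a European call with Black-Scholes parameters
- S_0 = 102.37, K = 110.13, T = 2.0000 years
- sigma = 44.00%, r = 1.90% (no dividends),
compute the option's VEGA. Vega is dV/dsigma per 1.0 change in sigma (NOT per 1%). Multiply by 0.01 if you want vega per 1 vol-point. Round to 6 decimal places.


Answer: Vega = 55.911755

Derivation:
d1 = 0.2547709184; d2 = -0.3674830491
phi(d1) = 0.3862028059; exp(-qT) = 1.0000000000; exp(-rT) = 0.9627129409
Vega = S * exp(-qT) * phi(d1) * sqrt(T) = 102.3700 * 1.0000000000 * 0.3862028059 * 1.4142135624 = 55.911755


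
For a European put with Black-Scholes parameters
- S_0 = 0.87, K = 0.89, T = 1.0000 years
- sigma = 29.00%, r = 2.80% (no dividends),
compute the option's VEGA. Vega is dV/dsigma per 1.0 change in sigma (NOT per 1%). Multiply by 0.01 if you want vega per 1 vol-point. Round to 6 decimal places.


d1 = 0.1631784446; d2 = -0.1268215554
phi(d1) = 0.3936661218; exp(-qT) = 1.0000000000; exp(-rT) = 0.9723883668
Vega = S * exp(-qT) * phi(d1) * sqrt(T) = 0.8700 * 1.0000000000 * 0.3936661218 * 1.0000000000 = 0.342490

Answer: Vega = 0.342490


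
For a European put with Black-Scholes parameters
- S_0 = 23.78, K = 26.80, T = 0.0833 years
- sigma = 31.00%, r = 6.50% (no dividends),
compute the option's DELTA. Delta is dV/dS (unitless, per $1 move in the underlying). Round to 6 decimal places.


d1 = -1.2310072382; d2 = -1.3204786302
phi(d1) = 0.1870035004; exp(-qT) = 1.0000000000; exp(-rT) = 0.9946001320
N(-d1) = 0.8908399214
Delta = -exp(-qT) * N(-d1) = -1.0000000000 * 0.8908399214 = -0.890840

Answer: Delta = -0.890840


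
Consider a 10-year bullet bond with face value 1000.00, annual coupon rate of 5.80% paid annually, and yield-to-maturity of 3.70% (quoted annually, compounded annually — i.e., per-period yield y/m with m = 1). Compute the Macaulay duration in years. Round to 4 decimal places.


Coupon per period c = face * coupon_rate / m = 58.000000
Periods per year m = 1; per-period yield y/m = 0.037000
Number of cashflows N = 10
Cashflows (t years, CF_t, discount factor 1/(1+y/m)^(m*t), PV):
  t = 1.0000: CF_t = 58.000000, DF = 0.964320, PV = 55.930569
  t = 2.0000: CF_t = 58.000000, DF = 0.929913, PV = 53.934975
  t = 3.0000: CF_t = 58.000000, DF = 0.896734, PV = 52.010583
  t = 4.0000: CF_t = 58.000000, DF = 0.864739, PV = 50.154854
  t = 5.0000: CF_t = 58.000000, DF = 0.833885, PV = 48.365336
  t = 6.0000: CF_t = 58.000000, DF = 0.804132, PV = 46.639669
  t = 7.0000: CF_t = 58.000000, DF = 0.775441, PV = 44.975572
  t = 8.0000: CF_t = 58.000000, DF = 0.747773, PV = 43.370851
  t = 9.0000: CF_t = 58.000000, DF = 0.721093, PV = 41.823386
  t = 10.0000: CF_t = 1058.000000, DF = 0.695364, PV = 735.695507
Price P = sum_t PV_t = 1172.901302
Macaulay numerator sum_t t * PV_t:
  t * PV_t at t = 1.0000: 55.930569
  t * PV_t at t = 2.0000: 107.869950
  t * PV_t at t = 3.0000: 156.031750
  t * PV_t at t = 4.0000: 200.619415
  t * PV_t at t = 5.0000: 241.826681
  t * PV_t at t = 6.0000: 279.838011
  t * PV_t at t = 7.0000: 314.829006
  t * PV_t at t = 8.0000: 346.966807
  t * PV_t at t = 9.0000: 376.410470
  t * PV_t at t = 10.0000: 7356.955071
Macaulay duration D = (sum_t t * PV_t) / P = 9437.277731 / 1172.901302 = 8.046097

Answer: Macaulay duration = 8.0461 years


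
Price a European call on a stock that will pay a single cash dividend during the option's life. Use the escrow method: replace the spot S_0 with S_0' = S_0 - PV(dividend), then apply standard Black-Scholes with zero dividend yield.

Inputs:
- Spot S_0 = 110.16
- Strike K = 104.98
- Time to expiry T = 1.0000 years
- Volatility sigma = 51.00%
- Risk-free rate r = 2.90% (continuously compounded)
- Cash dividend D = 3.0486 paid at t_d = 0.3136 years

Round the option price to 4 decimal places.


PV(D) = D * exp(-r * t_d) = 3.0486 * 0.99094683 = 3.02100050
S_0' = S_0 - PV(D) = 110.1600 - 3.02100050 = 107.13899950
d1 = (ln(S_0'/K) + (r + sigma^2/2)*T) / (sigma*sqrt(T)) = 0.35177882
d2 = d1 - sigma*sqrt(T) = -0.15822118
exp(-rT) = 0.97141646
N(d1) = 0.63749793; N(d2) = 0.43714126
C = S_0' * N(d1) - K * exp(-rT) * N(d2) = 107.13899950 * 0.63749793 - 104.9800 * 0.97141646 * 0.43714126 = 23.7215

Answer: Price = 23.7215
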